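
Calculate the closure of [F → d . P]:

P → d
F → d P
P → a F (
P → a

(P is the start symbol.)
Start with: [F → d . P]
  [F → d . P] has the dot before P: add [P → . d], [P → . a F (], [P → . a]
No further items can be added.

CLOSURE = { [F → d . P], [P → . a F (], [P → . a], [P → . d] }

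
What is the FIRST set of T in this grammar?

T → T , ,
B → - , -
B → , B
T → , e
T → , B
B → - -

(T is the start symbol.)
To compute FIRST(T), examine every production with T on the left-hand side, reading each right-hand side left to right until a non-nullable symbol is reached.

From T → T , ,:
  - T is the symbol being defined: contributes nothing new
    T is not nullable, so stop
From T → , e:
  - ',' is a terminal: add ',' and stop
From T → , B:
  - ',' is a terminal: add ',' and stop

Collecting: FIRST(T) = { ',' }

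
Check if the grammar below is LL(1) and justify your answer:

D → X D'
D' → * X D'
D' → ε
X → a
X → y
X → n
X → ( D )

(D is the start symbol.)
A grammar is LL(1) if for each non-terminal N with multiple productions, the predict sets of those productions are pairwise disjoint, where PREDICT(N → α) = (FIRST(α) \ {ε}) ∪ (FOLLOW(N) if α ⇒* ε).

Relevant sets:
  FOLLOW(D') = { $, ')' }

For D':
  PREDICT(D' → '*' X D') = { '*' }
  PREDICT(D' → ε) = { $, ')' }
For X:
  PREDICT(X → a) = { 'a' }
  PREDICT(X → y) = { 'y' }
  PREDICT(X → n) = { 'n' }
  PREDICT(X → '(' D ')') = { '(' }
D has a single production, so nothing to check there.

All predict sets are disjoint. The grammar IS LL(1).

Answer: Yes, the grammar is LL(1).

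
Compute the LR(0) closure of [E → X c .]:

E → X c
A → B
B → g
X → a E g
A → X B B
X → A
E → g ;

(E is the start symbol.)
Start with: [E → X c .]
The dot is at the end, so nothing is added.

CLOSURE = { [E → X c .] }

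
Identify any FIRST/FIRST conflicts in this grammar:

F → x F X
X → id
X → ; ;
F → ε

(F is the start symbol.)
No FIRST/FIRST conflicts.

Productions for F:
  F → x F X: FIRST = { 'x' }
  F → ε: FIRST = { ε }
Productions for X:
  X → id: FIRST = { 'id' }
  X → ; ;: FIRST = { ';' }

All alternatives of each non-terminal have pairwise disjoint FIRST sets.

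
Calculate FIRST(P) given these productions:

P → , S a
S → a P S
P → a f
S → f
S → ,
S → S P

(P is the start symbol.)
{ ',', 'a' }

From P → , S a:
  - ',' is a terminal: add ',' and stop
From P → a f:
  - a is a terminal: add 'a' and stop

Collecting: FIRST(P) = { ',', 'a' }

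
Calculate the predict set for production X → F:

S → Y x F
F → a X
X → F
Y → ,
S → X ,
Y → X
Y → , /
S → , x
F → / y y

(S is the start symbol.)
PREDICT(X → F) = (FIRST(RHS) \ {ε}) ∪ (FOLLOW(X) if ε ∈ FIRST(RHS), i.e. RHS ⇒* ε)
FIRST(F) = { '/', 'a' }
FIRST(F) = { '/', 'a' }
ε ∉ FIRST(F), so FOLLOW(X) is not added.
PREDICT(X → F) = { '/', 'a' }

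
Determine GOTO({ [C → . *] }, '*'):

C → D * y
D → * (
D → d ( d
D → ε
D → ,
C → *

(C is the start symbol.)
{ [C → * .] }

GOTO(I, '*') = CLOSURE({ [A → αX.β] : [A → α.Xβ] ∈ I, X = '*' })

Items with dot before '*', with the dot advanced:
  [C → . *] → [C → * .]
Closure adds nothing (no advanced item has the dot before a non-terminal).

GOTO = { [C → * .] }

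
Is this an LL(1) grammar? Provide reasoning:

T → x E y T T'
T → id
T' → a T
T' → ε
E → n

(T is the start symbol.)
A grammar is LL(1) if for each non-terminal N with multiple productions, the predict sets of those productions are pairwise disjoint, where PREDICT(N → α) = (FIRST(α) \ {ε}) ∪ (FOLLOW(N) if α ⇒* ε).

Relevant sets:
  FOLLOW(T') = { $, 'a' }

For T:
  PREDICT(T → x E y T T') = { 'x' }
  PREDICT(T → id) = { 'id' }
For T':
  PREDICT(T' → a T) = { 'a' }
  PREDICT(T' → ε) = { $, 'a' }
E has a single production, so nothing to check there.

Conflict found: Predict set conflict for T': { 'a' }
The grammar is NOT LL(1).

Answer: No. Predict set conflict for T': { 'a' }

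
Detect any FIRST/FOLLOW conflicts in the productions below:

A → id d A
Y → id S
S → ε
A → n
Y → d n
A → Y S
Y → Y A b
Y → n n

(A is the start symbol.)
No FIRST/FOLLOW conflicts.

A FIRST/FOLLOW conflict occurs when a non-terminal N has a nullable alternative N → β (β ⇒* ε) and another alternative N → α with FIRST(α) ∩ FOLLOW(N) ≠ ∅: on such a lookahead the parser cannot decide between expanding α and letting N vanish via β.

Nullable non-terminals: S.
S has a nullable alternative but only one production, so nothing to check.

A, Y have no nullable alternative, so no FIRST/FOLLOW check is needed there.

No FIRST/FOLLOW conflicts found.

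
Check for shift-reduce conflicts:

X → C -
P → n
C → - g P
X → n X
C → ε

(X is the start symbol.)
A shift-reduce conflict occurs when an LR(0) state has both:
  - a complete (reduce) item [A → α .] (dot at the end), and
  - a shift item [B → β . c γ] (dot before a terminal).

Augment with X' → X and build the canonical LR(0) collection (I0 = CLOSURE({[X' → . X]}), then GOTO on every symbol after a dot until no new states appear). It has 10 states:
  I0: { [C → . - g P], [C → .], [X → . C -], [X → . n X], [X' → . X] }  — shift, reduce
  I1: { [C → - . g P] }  — shift
  I2: { [X → C . -] }  — shift
  I3: { [X' → X .] }  — accept
  I4: { [C → . - g P], [C → .], [X → . C -], [X → . n X], [X → n . X] }  — shift, reduce
  I5: { [X → n X .] }  — reduce
  I6: { [X → C - .] }  — reduce
  I7: { [C → - g . P], [P → . n] }  — shift
  I8: { [C → - g P .] }  — reduce
  I9: { [P → n .] }  — reduce

I0 contains reduce item [C → .] and shift items [C → . - g P], [X → . n X] — shift-reduce conflict.
I4 contains reduce item [C → .] and shift items [C → . - g P], [X → . n X] — shift-reduce conflict.

Answer: Yes — I0: [C → .] vs [C → . - g P]; I4: [C → .] vs [C → . - g P]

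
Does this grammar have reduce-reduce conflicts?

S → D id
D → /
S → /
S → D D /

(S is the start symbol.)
Yes — I1: [D → / .] vs [S → / .]

Augment with S' → S and build the canonical LR(0) collection (I0 = CLOSURE({[S' → . S]}), then GOTO on every symbol after a dot until no new states appear). It has 8 states:
  I0: { [D → . /], [S → . /], [S → . D D /], [S → . D id], [S' → . S] }  — shift
  I1: { [D → / .], [S → / .] }  — 2 reduces
  I2: { [D → . /], [S → D . D /], [S → D . id] }  — shift
  I3: { [S' → S .] }  — accept
  I4: { [D → / .] }  — reduce
  I5: { [S → D D . /] }  — shift
  I6: { [S → D id .] }  — reduce
  I7: { [S → D D / .] }  — reduce

I1 contains complete items [D → / .], [S → / .] — reduce-reduce conflict.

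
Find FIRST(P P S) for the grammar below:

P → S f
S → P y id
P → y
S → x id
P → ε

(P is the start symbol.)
FIRST sets of the non-terminals involved (from the grammar, by fixed-point iteration):
  FIRST(P) = { 'x', 'y', ε }
  FIRST(S) = { 'x', 'y' }

To compute FIRST(P P S), process the symbols left to right:
Symbol P is a non-terminal. Add FIRST(P) \ {ε} = { 'x', 'y' }
P is nullable (ε ∈ FIRST(P)), continue to the next symbol.
Symbol P is a non-terminal. Add FIRST(P) \ {ε} = { 'x', 'y' }
P is nullable (ε ∈ FIRST(P)), continue to the next symbol.
Symbol S is a non-terminal. Add FIRST(S) \ {ε} = { 'x', 'y' }
S is not nullable (ε ∉ FIRST(S)), so stop here.
FIRST(P P S) = { 'x', 'y' }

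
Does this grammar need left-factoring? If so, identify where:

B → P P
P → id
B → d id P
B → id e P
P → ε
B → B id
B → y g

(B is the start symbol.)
No, left-factoring is not needed

Left-factoring is needed when two productions for the same non-terminal
share a common prefix on the right-hand side.

Productions for B:
  B → P P
  B → d id P
  B → id e P
  B → B id
  B → y g
Productions for P:
  P → id
  P → ε

No common prefixes found.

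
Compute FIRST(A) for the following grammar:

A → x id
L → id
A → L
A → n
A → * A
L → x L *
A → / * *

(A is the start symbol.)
{ '*', '/', 'id', 'n', 'x' }

FIRST sets of the other non-terminals involved (by the same procedure, iterated to a fixed point):
  FIRST(L) = { 'id', 'x' }

From A → x id:
  - x is a terminal: add 'x' and stop
From A → L:
  - L is a non-terminal: add FIRST(L) \ {ε} = { 'id', 'x' }
    L is not nullable, so stop
From A → n:
  - n is a terminal: add 'n' and stop
From A → * A:
  - '*' is a terminal: add '*' and stop
From A → / * *:
  - '/' is a terminal: add '/' and stop

Collecting: FIRST(A) = { '*', '/', 'id', 'n', 'x' }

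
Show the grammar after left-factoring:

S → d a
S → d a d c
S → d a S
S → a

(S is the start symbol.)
S → d a S'
S' → ε
S' → d c
S' → S
S → a

Left-factoring transforms A → αβ₁ | αβ₂ into A → αA' and A' → β₁ | β₂
(α is the longest common prefix among the alternatives). Repeat until
no nonterminal has two alternatives with a common prefix.

Round 1: S has alternatives sharing prefix 'd a'. Introduce S': S → d a S'
  Add: S' → ε
  Add: S' → d c
  Add: S' → S

No remaining common prefixes — done.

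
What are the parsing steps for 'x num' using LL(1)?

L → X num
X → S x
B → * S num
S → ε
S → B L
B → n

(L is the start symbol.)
Stack is shown with the top on the left.

Stack      Input    Action
--------------------------
L $        x num $  output L → X num
X num $    x num $  output X → S x
S x num $  x num $  output S → ε
x num $    x num $  match 'x'
num $      num $    match 'num'
$          $        accept

The string is accepted.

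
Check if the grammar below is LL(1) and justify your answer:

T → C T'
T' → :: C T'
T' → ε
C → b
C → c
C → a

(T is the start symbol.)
Yes, the grammar is LL(1).

A grammar is LL(1) if for each non-terminal N with multiple productions, the predict sets of those productions are pairwise disjoint, where PREDICT(N → α) = (FIRST(α) \ {ε}) ∪ (FOLLOW(N) if α ⇒* ε).

Relevant sets:
  FOLLOW(T') = { $ }

For T':
  PREDICT(T' → :: C T') = { '::' }
  PREDICT(T' → ε) = { $ }
For C:
  PREDICT(C → b) = { 'b' }
  PREDICT(C → c) = { 'c' }
  PREDICT(C → a) = { 'a' }
T has a single production, so nothing to check there.

All predict sets are disjoint. The grammar IS LL(1).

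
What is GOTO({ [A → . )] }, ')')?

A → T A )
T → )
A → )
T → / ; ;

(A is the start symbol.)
GOTO(I, ')') = CLOSURE({ [A → αX.β] : [A → α.Xβ] ∈ I, X = ')' })

Items with dot before ')', with the dot advanced:
  [A → . )] → [A → ) .]
Closure adds nothing (no advanced item has the dot before a non-terminal).

GOTO = { [A → ) .] }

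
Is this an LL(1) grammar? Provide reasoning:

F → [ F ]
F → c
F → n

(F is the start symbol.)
Yes, the grammar is LL(1).

For F:
  PREDICT(F → '[' F ']') = { '[' }
  PREDICT(F → c) = { 'c' }
  PREDICT(F → n) = { 'n' }

All predict sets are disjoint. The grammar IS LL(1).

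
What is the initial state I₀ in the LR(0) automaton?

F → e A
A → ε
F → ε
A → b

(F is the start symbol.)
{ [F → . e A], [F → .], [F' → . F] }

First, augment the grammar with F' → F
I₀ = CLOSURE({ [F' → . F] }):
  [F' → . F] has the dot before F: add [F → . e A], [F → .]
No further items can be added.

I₀ = { [F → . e A], [F → .], [F' → . F] }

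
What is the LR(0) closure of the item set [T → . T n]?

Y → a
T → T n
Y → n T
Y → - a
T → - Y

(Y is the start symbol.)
To compute CLOSURE, for each item [A → α.Bβ] where B is a non-terminal, add [B → .γ] for all productions B → γ; repeat for the newly added items until nothing changes.

Start with: [T → . T n]
  [T → . T n] has the dot before T: add [T → . - Y]
No further items can be added.

CLOSURE = { [T → . - Y], [T → . T n] }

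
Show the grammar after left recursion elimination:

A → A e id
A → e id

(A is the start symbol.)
A is directly left-recursive. The standard transformation for
  A → A α₁ | ... | A α_m | β₁ | ... | β_n
is
  A  → β₁ A' | ... | β_n A'
  A' → α₁ A' | ... | α_m A' | ε

A → e id becomes A → e id A'
A → A e id becomes A' → e id A'
Add A' → ε

Resulting grammar:
A → e id A'
A' → e id A'
A' → ε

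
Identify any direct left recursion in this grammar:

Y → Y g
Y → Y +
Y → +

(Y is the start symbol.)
Yes, Y is left-recursive

Direct left recursion occurs when N → N α for some non-terminal N (the right-hand side begins with the left-hand side itself).

Y → Y g: LEFT RECURSIVE (starts with Y)
Y → Y +: LEFT RECURSIVE (starts with Y)
Y → +: starts with '+'

The grammar has direct left recursion on: Y.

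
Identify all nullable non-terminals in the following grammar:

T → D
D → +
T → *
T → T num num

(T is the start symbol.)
None

There are no ε-productions, so no non-terminal can derive ε.
No non-terminals are nullable.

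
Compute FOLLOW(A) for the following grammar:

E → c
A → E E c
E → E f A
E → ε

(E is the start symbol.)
{ $, 'c', 'f' }

To compute FOLLOW(A), find every occurrence of A on a right-hand side N → α A β: add FIRST(β) \ {ε}, and if β is empty or nullable also add FOLLOW(N). Iterate to a fixed point.

In E → E f A: A is at the end, add FOLLOW(E)

The FOLLOW sets referred to above (computed the same way, to a fixed point):
  FOLLOW(E) = { $, 'c', 'f' }

Taking the union: FOLLOW(A) = { $, 'c', 'f' }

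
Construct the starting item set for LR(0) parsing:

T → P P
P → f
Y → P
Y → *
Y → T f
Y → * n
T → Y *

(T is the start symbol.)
First, augment the grammar with T' → T
I₀ = CLOSURE({ [T' → . T] }):
  [T' → . T] has the dot before T: add [T → . P P], [T → . Y *]
  [T → . P P] has the dot before P: add [P → . f]
  [T → . Y *] has the dot before Y: add [Y → . P], [Y → . *], [Y → . T f], [Y → . * n]
No further items can be added.

I₀ = { [P → . f], [T → . P P], [T → . Y *], [T' → . T], [Y → . * n], [Y → . *], [Y → . P], [Y → . T f] }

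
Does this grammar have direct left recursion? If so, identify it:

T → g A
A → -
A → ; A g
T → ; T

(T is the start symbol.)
T → g A: starts with g
A → -: starts with '-'
A → ; A g: starts with ';'
T → ; T: starts with ';'

No direct left recursion found.

Answer: No direct left recursion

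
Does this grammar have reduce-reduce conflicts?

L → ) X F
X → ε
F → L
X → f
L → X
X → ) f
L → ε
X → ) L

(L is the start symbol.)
Yes — I0: [L → .] vs [X → .]; I1: [L → .] vs [X → .]; I6: [L → .] vs [L → X .]; I7: [X → ) f .] vs [X → f .]

A reduce-reduce conflict occurs when an LR(0) state has two complete items [A → α .] and [B → β .] — both call for a reduction, and with no lookahead the parser cannot choose between them.

Augment with L' → L and build the canonical LR(0) collection (I0 = CLOSURE({[L' → . L]}), then GOTO on every symbol after a dot until no new states appear). It has 10 states:
  I0: { [L → . ) X F], [L → . X], [L → .], [L' → . L], [X → . ) L], [X → . ) f], [X → . f], [X → .] }  — shift, 2 reduces
  I1: { [L → ) . X F], [L → . ) X F], [L → . X], [L → .], [X → ) . L], [X → ) . f], [X → . ) L], [X → . ) f], [X → . f], [X → .] }  — shift, 2 reduces
  I2: { [L' → L .] }  — accept
  I3: { [L → X .] }  — reduce
  I4: { [X → f .] }  — reduce
  I5: { [X → ) L .] }  — reduce
  I6: { [F → . L], [L → ) X . F], [L → . ) X F], [L → . X], [L → .], [L → X .], [X → . ) L], [X → . ) f], [X → . f], [X → .] }  — shift, 3 reduces
  I7: { [X → ) f .], [X → f .] }  — 2 reduces
  I8: { [L → ) X F .] }  — reduce
  I9: { [F → L .] }  — reduce

I0 contains complete items [L → .], [X → .] — reduce-reduce conflict.
I1 contains complete items [L → .], [X → .] — reduce-reduce conflict.
I6 contains complete items [L → .], [L → X .], [X → .] — reduce-reduce conflict.
I7 contains complete items [X → ) f .], [X → f .] — reduce-reduce conflict.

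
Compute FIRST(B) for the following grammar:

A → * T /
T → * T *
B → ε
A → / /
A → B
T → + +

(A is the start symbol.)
To compute FIRST(B), examine every production with B on the left-hand side, reading each right-hand side left to right until a non-nullable symbol is reached.

From B → ε:
  - ε-production, so ε ∈ FIRST(B)

Collecting: FIRST(B) = { ε }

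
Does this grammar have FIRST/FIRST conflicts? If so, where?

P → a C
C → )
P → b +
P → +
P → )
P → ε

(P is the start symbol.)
Productions for P:
  P → a C: FIRST = { 'a' }
  P → b +: FIRST = { 'b' }
  P → +: FIRST = { '+' }
  P → ): FIRST = { ')' }
  P → ε: FIRST = { ε }
C has only one production, so no FIRST/FIRST conflict is possible there.

All alternatives of each non-terminal have pairwise disjoint FIRST sets.

Answer: No FIRST/FIRST conflicts.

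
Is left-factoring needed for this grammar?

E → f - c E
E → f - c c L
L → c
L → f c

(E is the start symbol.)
Left-factoring is needed when two productions for the same non-terminal
share a common prefix on the right-hand side.

Productions for E:
  E → f - c E
  E → f - c c L
Productions for L:
  L → c
  L → f c

Found common prefix 'f - c' in productions for E

Answer: Yes, E has productions with common prefix 'f - c'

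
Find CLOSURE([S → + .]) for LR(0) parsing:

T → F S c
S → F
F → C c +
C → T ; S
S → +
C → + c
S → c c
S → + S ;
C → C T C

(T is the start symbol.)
{ [S → + .] }

Start with: [S → + .]
The dot is at the end, so nothing is added.

CLOSURE = { [S → + .] }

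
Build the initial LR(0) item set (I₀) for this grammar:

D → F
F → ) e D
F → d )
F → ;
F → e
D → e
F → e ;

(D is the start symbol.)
First, augment the grammar with D' → D
I₀ = CLOSURE({ [D' → . D] }):
  [D' → . D] has the dot before D: add [D → . F], [D → . e]
  [D → . F] has the dot before F: add [F → . ) e D], [F → . d )], [F → . ;], [F → . e], [F → . e ;]
No further items can be added.

I₀ = { [D → . F], [D → . e], [D' → . D], [F → . ) e D], [F → . ;], [F → . d )], [F → . e ;], [F → . e] }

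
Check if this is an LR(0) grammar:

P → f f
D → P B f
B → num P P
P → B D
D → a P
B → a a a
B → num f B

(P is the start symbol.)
No. Shift-reduce conflict between [B → a a a .] and [B → a a . a]

A grammar is LR(0) if no state in the canonical LR(0) collection has:
  - both a shift item (dot before a terminal) and a complete item (shift-reduce conflict), or
  - two or more complete items (reduce-reduce conflict; the accept item [P' → P .] counts as a complete item here).

Augment with P' → P and build the canonical LR(0) collection (I0 = CLOSURE({[P' → . P]}), then GOTO on every symbol after a dot until no new states appear). It has 21 states:
  I0: { [B → . a a a], [B → . num P P], [B → . num f B], [P → . B D], [P → . f f], [P' → . P] }  — shift
  I1: { [B → . a a a], [B → . num P P], [B → . num f B], [D → . P B f], [D → . a P], [P → . B D], [P → . f f], [P → B . D] }  — shift
  I2: { [P' → P .] }  — accept
  I3: { [B → a . a a] }  — shift
  I4: { [P → f . f] }  — shift
  I5: { [B → . a a a], [B → . num P P], [B → . num f B], [B → num . P P], [B → num . f B], [P → . B D], [P → . f f] }  — shift
  I6: { [B → . a a a], [B → . num P P], [B → . num f B], [B → num P . P], [P → . B D], [P → . f f] }  — shift
  I7: { [B → . a a a], [B → . num P P], [B → . num f B], [B → num f . B], [P → f . f] }  — shift
  I8: { [B → num f B .] }  — reduce
  I9: { [P → f f .] }  — reduce
  I10: { [B → num P P .] }  — reduce
  I11: { [B → a a . a] }  — shift
  I12: { [B → a a a .] }  — reduce
  I13: { [P → B D .] }  — reduce
  I14: { [B → . a a a], [B → . num P P], [B → . num f B], [D → P . B f] }  — shift
  I15: { [B → . a a a], [B → . num P P], [B → . num f B], [B → a . a a], [D → a . P], [P → . B D], [P → . f f] }  — shift
  I16: { [D → a P .] }  — reduce
  I17: { [B → a . a a], [B → a a . a] }  — shift
  I18: { [B → a a . a], [B → a a a .] }  — shift, reduce
  I19: { [D → P B . f] }  — shift
  I20: { [D → P B f .] }  — reduce

Conflict in state I18:
  Shift-reduce conflict between [B → a a a .] and [B → a a . a]
So the grammar is NOT LR(0).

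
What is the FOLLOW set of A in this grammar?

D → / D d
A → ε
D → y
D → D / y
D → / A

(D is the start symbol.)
{ $, '/', 'd' }

In D → / A: A is at the end, add FOLLOW(D)

The FOLLOW sets referred to above (computed the same way, to a fixed point):
  FOLLOW(D) = { $, '/', 'd' }

Taking the union: FOLLOW(A) = { $, '/', 'd' }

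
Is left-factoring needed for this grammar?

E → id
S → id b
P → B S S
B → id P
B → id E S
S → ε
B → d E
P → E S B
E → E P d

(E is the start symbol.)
Yes, B has productions with common prefix 'id'

Left-factoring is needed when two productions for the same non-terminal
share a common prefix on the right-hand side.

Productions for E:
  E → id
  E → E P d
Productions for S:
  S → id b
  S → ε
Productions for P:
  P → B S S
  P → E S B
Productions for B:
  B → id P
  B → id E S
  B → d E

Found common prefix 'id' in productions for B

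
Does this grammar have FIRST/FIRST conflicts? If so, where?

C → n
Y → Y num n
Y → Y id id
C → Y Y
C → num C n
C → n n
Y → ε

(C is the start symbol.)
A FIRST/FIRST conflict occurs when two productions N → α and N → β for the same non-terminal have FIRST(α) ∩ FIRST(β) ≠ ∅ (with ε ∈ FIRST of a nullable right-hand side, so two nullable alternatives also conflict).

FIRST sets of the non-terminals at (or reachable through a nullable prefix from) the front of some alternative:
  FIRST(Y) = { 'id', 'num', ε }

Productions for C:
  C → n: FIRST = { 'n' }
  C → Y Y: FIRST = { 'id', 'num', ε }
  C → num C n: FIRST = { 'num' }
  C → n n: FIRST = { 'n' }
Productions for Y:
  Y → Y num n: FIRST = { 'id', 'num' }
  Y → Y id id: FIRST = { 'id', 'num' }
  Y → ε: FIRST = { ε }

Conflict for C: C → n and C → n n
  Overlap: { 'n' }
Conflict for C: C → Y Y and C → num C n
  Overlap: { 'num' }
Conflict for Y: Y → Y num n and Y → Y id id
  Overlap: { 'id', 'num' }

Answer: Yes. C → n / C → n n on { 'n' }; C → Y Y / C → num C n on { 'num' }; Y → Y num n / Y → Y id id on { 'id', 'num' }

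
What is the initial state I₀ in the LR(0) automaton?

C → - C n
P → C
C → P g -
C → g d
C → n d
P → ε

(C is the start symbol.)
First, augment the grammar with C' → C
I₀ = CLOSURE({ [C' → . C] }):
  [C' → . C] has the dot before C: add [C → . - C n], [C → . P g -], [C → . g d], [C → . n d]
  [C → . P g -] has the dot before P: add [P → . C], [P → .]
No further items can be added.

I₀ = { [C → . - C n], [C → . P g -], [C → . g d], [C → . n d], [C' → . C], [P → . C], [P → .] }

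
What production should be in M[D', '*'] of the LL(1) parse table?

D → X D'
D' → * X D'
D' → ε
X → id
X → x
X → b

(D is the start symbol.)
D' → * X D'

To find M[D', '*'], we find productions for D' where '*' is in the predict set (PREDICT(N → α) = (FIRST(α) \ {ε}) ∪ (FOLLOW(N) if α ⇒* ε)).

Relevant sets:
  FOLLOW(D') = { $ }

D' → * X D': PREDICT = { '*' }
  '*' is in predict set, so this production goes in M[D', '*']
D' → ε: PREDICT = { $ }

M[D', '*'] = D' → * X D'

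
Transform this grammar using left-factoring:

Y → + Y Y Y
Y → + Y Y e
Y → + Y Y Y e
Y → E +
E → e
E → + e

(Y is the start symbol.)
Left-factoring transforms A → αβ₁ | αβ₂ into A → αA' and A' → β₁ | β₂
(α is the longest common prefix among the alternatives). Repeat until
no nonterminal has two alternatives with a common prefix.

Round 1: Y has alternatives sharing prefix '+ Y Y'. Introduce Y': Y → + Y Y Y'
  Add: Y' → Y
  Add: Y' → e
  Add: Y' → Y e

Round 2: Y' has alternatives sharing prefix 'Y'. Introduce Y'': Y' → Y Y''
  Add: Y'' → ε
  Add: Y'' → e

No remaining common prefixes — done.

Resulting grammar:
Y → + Y Y Y'
Y' → Y Y''
Y'' → ε
Y'' → e
Y' → e
Y → E +
E → e
E → + e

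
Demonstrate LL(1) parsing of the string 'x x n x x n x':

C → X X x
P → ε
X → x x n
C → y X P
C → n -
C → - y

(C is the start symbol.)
LL(1) parsing maintains a stack (initially the start symbol over $) and the input. At each step: if the stack top is a terminal, match it against the current input token; if it is a non-terminal N, replace it with the RHS of M[N, lookahead] (the unique production whose predict set contains the lookahead).

Stack is shown with the top on the left.

Stack        Input            Action
------------------------------------
C $          x x n x x n x $  output C → X X x
X X x $      x x n x x n x $  output X → x x n
x x n X x $  x x n x x n x $  match 'x'
x n X x $    x n x x n x $    match 'x'
n X x $      n x x n x $      match 'n'
X x $        x x n x $        output X → x x n
x x n x $    x x n x $        match 'x'
x n x $      x n x $          match 'x'
n x $        n x $            match 'n'
x $          x $              match 'x'
$            $                accept

The string is accepted.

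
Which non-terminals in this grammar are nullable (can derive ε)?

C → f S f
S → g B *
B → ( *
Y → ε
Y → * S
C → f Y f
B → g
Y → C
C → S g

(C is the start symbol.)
{ 'Y' }

A non-terminal is nullable if it can derive ε (the empty string): either it has an ε-production, or it has a production whose right-hand side consists entirely of nullable non-terminals.

ε-productions: Y → ε
So Y is immediately nullable.
No further non-terminal can be added: every production for the remaining non-terminals contains a terminal or a non-nullable non-terminal.
Nullable = { 'Y' }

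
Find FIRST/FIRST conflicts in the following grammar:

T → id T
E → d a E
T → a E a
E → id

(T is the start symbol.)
No FIRST/FIRST conflicts.

A FIRST/FIRST conflict occurs when two productions N → α and N → β for the same non-terminal have FIRST(α) ∩ FIRST(β) ≠ ∅ (with ε ∈ FIRST of a nullable right-hand side, so two nullable alternatives also conflict).

Productions for T:
  T → id T: FIRST = { 'id' }
  T → a E a: FIRST = { 'a' }
Productions for E:
  E → d a E: FIRST = { 'd' }
  E → id: FIRST = { 'id' }

All alternatives of each non-terminal have pairwise disjoint FIRST sets.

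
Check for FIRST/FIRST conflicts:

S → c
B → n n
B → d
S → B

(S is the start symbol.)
No FIRST/FIRST conflicts.

A FIRST/FIRST conflict occurs when two productions N → α and N → β for the same non-terminal have FIRST(α) ∩ FIRST(β) ≠ ∅ (with ε ∈ FIRST of a nullable right-hand side, so two nullable alternatives also conflict).

FIRST sets of the non-terminals at (or reachable through a nullable prefix from) the front of some alternative:
  FIRST(B) = { 'd', 'n' }

Productions for S:
  S → c: FIRST = { 'c' }
  S → B: FIRST = { 'd', 'n' }
Productions for B:
  B → n n: FIRST = { 'n' }
  B → d: FIRST = { 'd' }

All alternatives of each non-terminal have pairwise disjoint FIRST sets.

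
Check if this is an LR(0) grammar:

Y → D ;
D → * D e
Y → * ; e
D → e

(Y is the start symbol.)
A grammar is LR(0) if no state in the canonical LR(0) collection has:
  - both a shift item (dot before a terminal) and a complete item (shift-reduce conflict), or
  - two or more complete items (reduce-reduce conflict; the accept item [Y' → Y .] counts as a complete item here).

Augment with Y' → Y and build the canonical LR(0) collection (I0 = CLOSURE({[Y' → . Y]}), then GOTO on every symbol after a dot until no new states appear). It has 11 states:
  I0: { [D → . * D e], [D → . e], [Y → . * ; e], [Y → . D ;], [Y' → . Y] }  — shift
  I1: { [D → * . D e], [D → . * D e], [D → . e], [Y → * . ; e] }  — shift
  I2: { [Y → D . ;] }  — shift
  I3: { [Y' → Y .] }  — accept
  I4: { [D → e .] }  — reduce
  I5: { [Y → D ; .] }  — reduce
  I6: { [D → * . D e], [D → . * D e], [D → . e] }  — shift
  I7: { [Y → * ; . e] }  — shift
  I8: { [D → * D . e] }  — shift
  I9: { [D → * D e .] }  — reduce
  I10: { [Y → * ; e .] }  — reduce

Every state is either a pure shift/goto state or contains exactly one complete item and nothing to shift — no conflicts. The grammar is LR(0).

Answer: Yes, the grammar is LR(0)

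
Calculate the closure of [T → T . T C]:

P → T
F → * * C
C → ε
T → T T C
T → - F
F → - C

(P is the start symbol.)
To compute CLOSURE, for each item [A → α.Bβ] where B is a non-terminal, add [B → .γ] for all productions B → γ; repeat for the newly added items until nothing changes.

Start with: [T → T . T C]
  [T → T . T C] has the dot before T: add [T → . T T C], [T → . - F]
No further items can be added.

CLOSURE = { [T → . - F], [T → . T T C], [T → T . T C] }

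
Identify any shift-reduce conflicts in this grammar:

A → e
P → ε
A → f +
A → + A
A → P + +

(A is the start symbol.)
Yes — I0: [P → .] vs [A → . + A]; I1: [P → .] vs [A → . + A]

A shift-reduce conflict occurs when an LR(0) state has both:
  - a complete (reduce) item [A → α .] (dot at the end), and
  - a shift item [B → β . c γ] (dot before a terminal).

Augment with A' → A and build the canonical LR(0) collection (I0 = CLOSURE({[A' → . A]}), then GOTO on every symbol after a dot until no new states appear). It has 10 states:
  I0: { [A → . + A], [A → . P + +], [A → . e], [A → . f +], [A' → . A], [P → .] }  — shift, reduce
  I1: { [A → + . A], [A → . + A], [A → . P + +], [A → . e], [A → . f +], [P → .] }  — shift, reduce
  I2: { [A' → A .] }  — accept
  I3: { [A → P . + +] }  — shift
  I4: { [A → e .] }  — reduce
  I5: { [A → f . +] }  — shift
  I6: { [A → f + .] }  — reduce
  I7: { [A → P + . +] }  — shift
  I8: { [A → P + + .] }  — reduce
  I9: { [A → + A .] }  — reduce

I0 contains reduce item [P → .] and shift items [A → . + A], [A → . e], [A → . f +] — shift-reduce conflict.
I1 contains reduce item [P → .] and shift items [A → . + A], [A → . e], [A → . f +] — shift-reduce conflict.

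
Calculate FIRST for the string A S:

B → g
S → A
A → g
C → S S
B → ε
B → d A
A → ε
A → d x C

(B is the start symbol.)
FIRST sets of the non-terminals involved (from the grammar, by fixed-point iteration):
  FIRST(A) = { 'd', 'g', ε }
  FIRST(S) = { 'd', 'g', ε }

To compute FIRST(A S), process the symbols left to right:
Symbol A is a non-terminal. Add FIRST(A) \ {ε} = { 'd', 'g' }
A is nullable (ε ∈ FIRST(A)), continue to the next symbol.
Symbol S is a non-terminal. Add FIRST(S) \ {ε} = { 'd', 'g' }
S is nullable (ε ∈ FIRST(S)), continue to the next symbol.
All symbols are nullable, so ε is in the result.
FIRST(A S) = { 'd', 'g', ε }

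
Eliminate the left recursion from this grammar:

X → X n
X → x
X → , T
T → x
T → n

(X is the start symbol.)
X is directly left-recursive. The standard transformation for
  A → A α₁ | ... | A α_m | β₁ | ... | β_n
is
  A  → β₁ A' | ... | β_n A'
  A' → α₁ A' | ... | α_m A' | ε

X → x becomes X → x X'
X → , T becomes X → , T X'
X → X n becomes X' → n X'
Add X' → ε

Productions for other non-terminals are unchanged:
  T → x
  T → n

Resulting grammar:
X → x X'
X → , T X'
X' → n X'
X' → ε
T → x
T → n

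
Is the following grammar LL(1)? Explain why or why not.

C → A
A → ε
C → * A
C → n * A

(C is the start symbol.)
Yes, the grammar is LL(1).

Relevant sets:
  FIRST(A) = { ε }
  FOLLOW(C) = { $ }

For C:
  PREDICT(C → A) = { $ }
  PREDICT(C → '*' A) = { '*' }
  PREDICT(C → n '*' A) = { 'n' }
A has a single production, so nothing to check there.

All predict sets are disjoint. The grammar IS LL(1).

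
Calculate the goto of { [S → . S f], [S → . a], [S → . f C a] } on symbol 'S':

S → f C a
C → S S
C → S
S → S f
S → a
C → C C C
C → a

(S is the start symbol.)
{ [S → S . f] }

GOTO(I, 'S') = CLOSURE({ [A → αX.β] : [A → α.Xβ] ∈ I, X = 'S' })

Items with dot before 'S', with the dot advanced:
  [S → . S f] → [S → S . f]
Closure adds nothing (no advanced item has the dot before a non-terminal).

GOTO = { [S → S . f] }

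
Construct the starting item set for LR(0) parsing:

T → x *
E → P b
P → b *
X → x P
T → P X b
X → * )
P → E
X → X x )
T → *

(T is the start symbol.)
First, augment the grammar with T' → T
I₀ = CLOSURE({ [T' → . T] }):
  [T' → . T] has the dot before T: add [T → . x *], [T → . P X b], [T → . *]
  [T → . P X b] has the dot before P: add [P → . b *], [P → . E]
  [P → . E] has the dot before E: add [E → . P b]
No further items can be added.

I₀ = { [E → . P b], [P → . E], [P → . b *], [T → . *], [T → . P X b], [T → . x *], [T' → . T] }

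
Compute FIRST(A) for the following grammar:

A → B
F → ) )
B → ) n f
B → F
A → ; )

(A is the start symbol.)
{ ')', ';' }

To compute FIRST(A), examine every production with A on the left-hand side, reading each right-hand side left to right until a non-nullable symbol is reached.

FIRST sets of the other non-terminals involved (by the same procedure, iterated to a fixed point):
  FIRST(B) = { ')' }

From A → B:
  - B is a non-terminal: add FIRST(B) \ {ε} = { ')' }
    B is not nullable, so stop
From A → ; ):
  - ';' is a terminal: add ';' and stop

Collecting: FIRST(A) = { ')', ';' }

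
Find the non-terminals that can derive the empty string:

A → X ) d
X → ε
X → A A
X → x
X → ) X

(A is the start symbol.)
{ 'X' }

ε-productions: X → ε
So X is immediately nullable.
No further non-terminal can be added: every production for the remaining non-terminals contains a terminal or a non-nullable non-terminal.
Nullable = { 'X' }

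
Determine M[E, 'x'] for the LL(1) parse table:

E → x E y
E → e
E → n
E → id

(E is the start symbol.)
To find M[E, 'x'], we find productions for E where 'x' is in the predict set (PREDICT(N → α) = (FIRST(α) \ {ε}) ∪ (FOLLOW(N) if α ⇒* ε)).

E → x E y: PREDICT = { 'x' }
  'x' is in predict set, so this production goes in M[E, 'x']
E → e: PREDICT = { 'e' }
E → n: PREDICT = { 'n' }
E → id: PREDICT = { 'id' }

M[E, 'x'] = E → x E y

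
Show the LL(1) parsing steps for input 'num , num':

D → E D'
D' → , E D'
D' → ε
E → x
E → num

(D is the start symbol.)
Stack is shown with the top on the left.

Stack     Input        Action
-----------------------------
D $       num , num $  output D → E D'
E D' $    num , num $  output E → num
num D' $  num , num $  match 'num'
D' $      , num $      output D' → , E D'
, E D' $  , num $      match ','
E D' $    num $        output E → num
num D' $  num $        match 'num'
D' $      $            output D' → ε
$         $            accept

The string is accepted.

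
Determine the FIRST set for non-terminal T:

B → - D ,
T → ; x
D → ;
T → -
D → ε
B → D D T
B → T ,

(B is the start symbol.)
To compute FIRST(T), examine every production with T on the left-hand side, reading each right-hand side left to right until a non-nullable symbol is reached.

From T → ; x:
  - ';' is a terminal: add ';' and stop
From T → -:
  - '-' is a terminal: add '-' and stop

Collecting: FIRST(T) = { '-', ';' }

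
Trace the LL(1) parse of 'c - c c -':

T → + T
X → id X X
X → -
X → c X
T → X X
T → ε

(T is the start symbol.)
Stack is shown with the top on the left.

Stack    Input        Action
----------------------------
T $      c - c c - $  output T → X X
X X $    c - c c - $  output X → c X
c X X $  c - c c - $  match 'c'
X X $    - c c - $    output X → -
- X $    - c c - $    match '-'
X $      c c - $      output X → c X
c X $    c c - $      match 'c'
X $      c - $        output X → c X
c X $    c - $        match 'c'
X $      - $          output X → -
- $      - $          match '-'
$        $            accept

The string is accepted.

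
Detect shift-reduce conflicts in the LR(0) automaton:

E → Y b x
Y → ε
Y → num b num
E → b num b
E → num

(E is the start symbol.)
A shift-reduce conflict occurs when an LR(0) state has both:
  - a complete (reduce) item [A → α .] (dot at the end), and
  - a shift item [B → β . c γ] (dot before a terminal).

Augment with E' → E and build the canonical LR(0) collection (I0 = CLOSURE({[E' → . E]}), then GOTO on every symbol after a dot until no new states appear). It has 11 states:
  I0: { [E → . Y b x], [E → . b num b], [E → . num], [E' → . E], [Y → . num b num], [Y → .] }  — shift, reduce
  I1: { [E' → E .] }  — accept
  I2: { [E → Y . b x] }  — shift
  I3: { [E → b . num b] }  — shift
  I4: { [E → num .], [Y → num . b num] }  — shift, reduce
  I5: { [Y → num b . num] }  — shift
  I6: { [Y → num b num .] }  — reduce
  I7: { [E → b num . b] }  — shift
  I8: { [E → b num b .] }  — reduce
  I9: { [E → Y b . x] }  — shift
  I10: { [E → Y b x .] }  — reduce

I0 contains reduce item [Y → .] and shift items [E → . b num b], [E → . num], [Y → . num b num] — shift-reduce conflict.
I4 contains reduce item [E → num .] and shift item [Y → num . b num] — shift-reduce conflict.

Answer: Yes — I0: [Y → .] vs [E → . b num b]; I4: [E → num .] vs [Y → num . b num]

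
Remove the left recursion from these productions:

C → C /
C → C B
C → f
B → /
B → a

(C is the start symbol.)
C is directly left-recursive. The standard transformation for
  A → A α₁ | ... | A α_m | β₁ | ... | β_n
is
  A  → β₁ A' | ... | β_n A'
  A' → α₁ A' | ... | α_m A' | ε

C → f becomes C → f C'
C → C / becomes C' → / C'
C → C B becomes C' → B C'
Add C' → ε

Productions for other non-terminals are unchanged:
  B → /
  B → a

Resulting grammar:
C → f C'
C' → / C'
C' → B C'
C' → ε
B → /
B → a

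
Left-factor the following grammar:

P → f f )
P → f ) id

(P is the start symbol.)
Left-factoring transforms A → αβ₁ | αβ₂ into A → αA' and A' → β₁ | β₂
(α is the longest common prefix among the alternatives). Repeat until
no nonterminal has two alternatives with a common prefix.

Round 1: P has alternatives sharing prefix 'f'. Introduce P': P → f P'
  Add: P' → f )
  Add: P' → ) id

No remaining common prefixes — done.

Resulting grammar:
P → f P'
P' → f )
P' → ) id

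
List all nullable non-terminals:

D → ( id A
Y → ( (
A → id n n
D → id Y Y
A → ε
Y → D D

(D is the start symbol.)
A non-terminal is nullable if it can derive ε (the empty string): either it has an ε-production, or it has a production whose right-hand side consists entirely of nullable non-terminals.

ε-productions: A → ε
So A is immediately nullable.
No further non-terminal can be added: every production for the remaining non-terminals contains a terminal or a non-nullable non-terminal.
Nullable = { 'A' }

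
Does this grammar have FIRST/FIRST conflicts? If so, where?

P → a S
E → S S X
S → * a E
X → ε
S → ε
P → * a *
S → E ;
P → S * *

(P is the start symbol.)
A FIRST/FIRST conflict occurs when two productions N → α and N → β for the same non-terminal have FIRST(α) ∩ FIRST(β) ≠ ∅ (with ε ∈ FIRST of a nullable right-hand side, so two nullable alternatives also conflict).

FIRST sets of the non-terminals at (or reachable through a nullable prefix from) the front of some alternative:
  FIRST(S) = { '*', ';', ε }
  FIRST(E) = { '*', ';', ε }

Productions for P:
  P → a S: FIRST = { 'a' }
  P → * a *: FIRST = { '*' }
  P → S * *: FIRST = { '*', ';' }
Productions for S:
  S → * a E: FIRST = { '*' }
  S → ε: FIRST = { ε }
  S → E ;: FIRST = { '*', ';' }
E, X have only one production, so no FIRST/FIRST conflict is possible there.

Conflict for P: P → * a * and P → S * *
  Overlap: { '*' }
Conflict for S: S → * a E and S → E ;
  Overlap: { '*' }

Answer: Yes. P → '*' a '*' / P → S '*' '*' on { '*' }; S → '*' a E / S → E ';' on { '*' }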